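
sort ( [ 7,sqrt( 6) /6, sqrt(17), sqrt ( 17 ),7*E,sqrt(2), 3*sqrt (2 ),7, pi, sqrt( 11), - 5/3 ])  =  [ - 5/3, sqrt( 6 ) /6, sqrt( 2), pi, sqrt(11 ), sqrt(17 ), sqrt( 17),3*sqrt(2),7, 7, 7*E ] 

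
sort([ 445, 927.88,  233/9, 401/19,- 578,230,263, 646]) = [ -578 , 401/19,233/9, 230,263,445,646,927.88]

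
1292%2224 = 1292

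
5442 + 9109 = 14551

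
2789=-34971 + 37760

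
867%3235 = 867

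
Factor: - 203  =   - 7^1  *29^1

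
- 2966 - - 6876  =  3910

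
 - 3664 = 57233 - 60897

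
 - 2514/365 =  - 2514/365 = - 6.89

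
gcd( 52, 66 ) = 2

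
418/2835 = 418/2835 = 0.15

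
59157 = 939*63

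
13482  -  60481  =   - 46999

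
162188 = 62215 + 99973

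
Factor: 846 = 2^1*3^2*47^1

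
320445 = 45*7121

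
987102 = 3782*261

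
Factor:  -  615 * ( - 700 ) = 2^2*3^1*5^3*7^1*41^1 = 430500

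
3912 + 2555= 6467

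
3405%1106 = 87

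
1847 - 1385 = 462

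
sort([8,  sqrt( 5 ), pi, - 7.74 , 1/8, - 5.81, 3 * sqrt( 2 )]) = [ - 7.74, - 5.81,1/8, sqrt( 5 ),  pi, 3*sqrt (2), 8] 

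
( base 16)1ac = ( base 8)654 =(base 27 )fn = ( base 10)428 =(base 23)IE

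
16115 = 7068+9047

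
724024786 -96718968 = 627305818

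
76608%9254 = 2576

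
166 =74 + 92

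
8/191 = 8/191 = 0.04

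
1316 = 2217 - 901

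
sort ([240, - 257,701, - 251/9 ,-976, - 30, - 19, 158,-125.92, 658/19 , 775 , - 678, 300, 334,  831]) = [ - 976 , - 678, - 257, - 125.92, - 30, - 251/9, - 19,658/19,158, 240, 300, 334, 701, 775,831]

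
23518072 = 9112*2581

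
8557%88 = 21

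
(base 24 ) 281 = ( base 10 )1345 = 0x541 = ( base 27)1mm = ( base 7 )3631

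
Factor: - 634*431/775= -2^1 * 5^ ( - 2) *31^(  -  1)*317^1* 431^1= -273254/775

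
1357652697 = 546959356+810693341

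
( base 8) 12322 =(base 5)132310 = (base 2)1010011010010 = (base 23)a1h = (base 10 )5330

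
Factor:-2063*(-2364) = 2^2*3^1*197^1*2063^1 = 4876932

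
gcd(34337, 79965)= 1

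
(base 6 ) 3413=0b1100100001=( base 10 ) 801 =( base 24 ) 199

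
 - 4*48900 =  - 195600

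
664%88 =48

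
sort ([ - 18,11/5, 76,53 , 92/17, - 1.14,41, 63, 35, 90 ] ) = [ - 18, - 1.14, 11/5, 92/17, 35  ,  41, 53 , 63 , 76,90] 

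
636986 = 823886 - 186900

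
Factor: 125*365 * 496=2^4*5^4*31^1*73^1 = 22630000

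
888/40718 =444/20359 = 0.02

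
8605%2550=955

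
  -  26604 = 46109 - 72713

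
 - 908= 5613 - 6521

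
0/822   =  0 = 0.00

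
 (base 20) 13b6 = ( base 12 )5556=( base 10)9426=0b10010011010010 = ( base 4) 2103102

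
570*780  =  444600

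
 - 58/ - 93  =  58/93 = 0.62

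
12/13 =12/13 = 0.92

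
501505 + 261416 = 762921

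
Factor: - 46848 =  - 2^8 * 3^1*61^1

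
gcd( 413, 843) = 1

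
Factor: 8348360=2^3*5^1*17^1*12277^1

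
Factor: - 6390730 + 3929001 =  - 2461729^1 = - 2461729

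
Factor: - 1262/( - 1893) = 2^1*3^ (-1 ) = 2/3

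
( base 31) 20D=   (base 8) 3617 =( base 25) 32a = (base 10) 1935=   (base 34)1mv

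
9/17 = 9/17 = 0.53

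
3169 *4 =12676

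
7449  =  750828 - 743379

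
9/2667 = 3/889 = 0.00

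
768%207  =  147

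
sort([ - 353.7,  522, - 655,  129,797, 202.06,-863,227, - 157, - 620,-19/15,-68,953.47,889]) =[ - 863,-655, - 620,  -  353.7,-157, - 68, - 19/15, 129, 202.06,  227,522,797, 889,953.47 ]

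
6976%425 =176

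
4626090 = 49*94410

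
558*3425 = 1911150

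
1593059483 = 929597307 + 663462176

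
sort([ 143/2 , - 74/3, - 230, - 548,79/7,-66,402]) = [ - 548, - 230, - 66, - 74/3, 79/7,143/2,402]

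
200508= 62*3234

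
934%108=70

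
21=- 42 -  - 63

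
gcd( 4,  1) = 1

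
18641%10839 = 7802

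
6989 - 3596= 3393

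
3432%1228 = 976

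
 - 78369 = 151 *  ( - 519)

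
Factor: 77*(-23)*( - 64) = 113344 = 2^6 * 7^1*11^1 * 23^1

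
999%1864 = 999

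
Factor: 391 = 17^1  *  23^1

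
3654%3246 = 408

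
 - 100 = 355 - 455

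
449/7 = 64  +  1/7 = 64.14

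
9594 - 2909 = 6685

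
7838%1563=23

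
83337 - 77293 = 6044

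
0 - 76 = -76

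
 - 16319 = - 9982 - 6337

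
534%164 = 42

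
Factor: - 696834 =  - 2^1*3^2*38713^1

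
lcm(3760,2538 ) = 101520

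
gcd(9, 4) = 1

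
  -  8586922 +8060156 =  -526766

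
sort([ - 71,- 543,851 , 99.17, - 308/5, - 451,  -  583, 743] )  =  [ - 583, - 543,-451, -71, - 308/5, 99.17, 743,851]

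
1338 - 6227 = - 4889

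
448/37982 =32/2713 =0.01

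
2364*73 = 172572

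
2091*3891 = 8136081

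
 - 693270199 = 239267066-932537265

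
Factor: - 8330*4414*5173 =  - 190204071260= - 2^2*5^1*7^3*17^1 *739^1*2207^1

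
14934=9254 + 5680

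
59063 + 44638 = 103701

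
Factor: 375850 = 2^1*5^2 * 7517^1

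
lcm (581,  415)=2905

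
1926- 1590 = 336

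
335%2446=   335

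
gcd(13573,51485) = 7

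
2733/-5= - 2733/5 = -546.60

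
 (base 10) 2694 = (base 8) 5206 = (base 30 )2TO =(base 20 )6ee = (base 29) 35Q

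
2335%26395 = 2335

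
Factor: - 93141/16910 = - 2^( - 1)*3^2*5^(-1 )*19^(-1 ) * 79^1*89^ ( - 1)*131^1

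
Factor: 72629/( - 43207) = - 59^1*1231^1* 43207^( - 1) 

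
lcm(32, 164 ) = 1312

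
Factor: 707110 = 2^1 * 5^1*31^1*2281^1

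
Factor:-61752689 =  - 47^1*233^1*5639^1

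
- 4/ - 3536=1/884 = 0.00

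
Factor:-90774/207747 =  -2^1*3^1*41^1 * 563^( - 1) =-246/563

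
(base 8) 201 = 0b10000001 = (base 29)4D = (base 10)129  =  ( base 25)54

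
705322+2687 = 708009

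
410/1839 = 410/1839=0.22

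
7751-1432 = 6319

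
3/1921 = 3/1921  =  0.00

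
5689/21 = 5689/21 = 270.90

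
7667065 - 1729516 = 5937549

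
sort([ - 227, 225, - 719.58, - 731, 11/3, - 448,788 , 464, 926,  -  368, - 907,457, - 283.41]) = [ - 907, - 731,-719.58,-448, - 368,  -  283.41 , - 227 , 11/3, 225, 457, 464,788, 926 ]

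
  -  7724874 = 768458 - 8493332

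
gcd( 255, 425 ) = 85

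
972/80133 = 324/26711 = 0.01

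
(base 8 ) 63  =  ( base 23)25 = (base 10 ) 51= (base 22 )27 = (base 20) 2B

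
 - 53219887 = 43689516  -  96909403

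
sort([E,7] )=[E, 7] 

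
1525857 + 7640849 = 9166706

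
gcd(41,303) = 1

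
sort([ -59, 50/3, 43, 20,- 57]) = [ - 59, - 57, 50/3,20, 43] 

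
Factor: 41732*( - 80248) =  - 2^5*7^1*1433^1*10433^1= - 3348909536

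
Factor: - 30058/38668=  - 2147/2762 = - 2^( - 1 )* 19^1*113^1 *1381^( - 1)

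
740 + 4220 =4960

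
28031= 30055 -2024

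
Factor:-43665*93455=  - 4080712575=-  3^1*5^2*41^1*71^1*18691^1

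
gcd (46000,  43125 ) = 2875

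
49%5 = 4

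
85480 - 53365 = 32115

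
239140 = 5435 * 44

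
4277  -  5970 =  - 1693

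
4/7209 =4/7209 =0.00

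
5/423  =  5/423 = 0.01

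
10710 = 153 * 70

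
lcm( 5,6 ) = 30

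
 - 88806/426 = -14801/71 = - 208.46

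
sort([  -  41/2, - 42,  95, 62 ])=[ - 42 , - 41/2,62,95 ]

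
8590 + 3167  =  11757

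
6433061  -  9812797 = -3379736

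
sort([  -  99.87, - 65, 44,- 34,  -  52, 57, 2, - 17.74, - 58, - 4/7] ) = [ - 99.87 , - 65,  -  58,  -  52, - 34,-17.74,  -  4/7, 2, 44, 57 ] 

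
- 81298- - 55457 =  - 25841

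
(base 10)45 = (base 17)2b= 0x2d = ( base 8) 55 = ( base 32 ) 1D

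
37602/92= 408 + 33/46 = 408.72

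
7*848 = 5936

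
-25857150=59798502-85655652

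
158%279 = 158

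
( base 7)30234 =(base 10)7326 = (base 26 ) alk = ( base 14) 2954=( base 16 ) 1C9E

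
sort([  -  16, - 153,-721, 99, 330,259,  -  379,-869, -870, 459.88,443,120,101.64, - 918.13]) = [ - 918.13, - 870, - 869,-721, - 379, - 153,  -  16, 99, 101.64,  120 , 259,  330, 443,459.88 ]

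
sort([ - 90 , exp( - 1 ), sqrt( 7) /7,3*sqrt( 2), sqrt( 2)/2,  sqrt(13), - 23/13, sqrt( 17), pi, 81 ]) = [ - 90, - 23/13 , exp(- 1),sqrt ( 7)/7, sqrt( 2 )/2,pi , sqrt( 13 ),sqrt( 17),3*sqrt( 2), 81]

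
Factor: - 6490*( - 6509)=2^1*5^1 *11^1 *23^1*59^1*283^1 = 42243410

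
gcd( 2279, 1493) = 1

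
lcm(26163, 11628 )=104652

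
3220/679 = 460/97 = 4.74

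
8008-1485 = 6523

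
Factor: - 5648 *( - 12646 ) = 2^5* 353^1*6323^1 = 71424608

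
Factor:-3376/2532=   -2^2  *3^( - 1) = -4/3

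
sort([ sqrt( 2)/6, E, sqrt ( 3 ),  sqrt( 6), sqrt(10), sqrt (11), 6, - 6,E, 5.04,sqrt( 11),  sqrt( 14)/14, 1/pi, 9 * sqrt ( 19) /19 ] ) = [ - 6, sqrt ( 2)/6, sqrt ( 14 ) /14 , 1/pi,sqrt( 3 ),9*sqrt(19)/19, sqrt( 6) , E , E, sqrt(10 ),sqrt( 11) , sqrt (11), 5.04,6] 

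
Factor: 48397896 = 2^3*3^2*672193^1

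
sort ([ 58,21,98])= [21,  58, 98 ]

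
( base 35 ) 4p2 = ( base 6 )42425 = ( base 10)5777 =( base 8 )13221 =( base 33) 5A2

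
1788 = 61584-59796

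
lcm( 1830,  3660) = 3660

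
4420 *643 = 2842060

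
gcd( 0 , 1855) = 1855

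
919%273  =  100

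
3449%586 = 519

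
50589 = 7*7227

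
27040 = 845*32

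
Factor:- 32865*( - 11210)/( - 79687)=-368416650/79687 = -2^1*3^1 * 5^2*7^1*19^1*59^1*313^1 * 79687^ ( - 1)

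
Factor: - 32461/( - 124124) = 2^ ( - 2 )*7^(-1 )*31^( - 1)*227^1 = 227/868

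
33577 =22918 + 10659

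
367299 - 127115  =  240184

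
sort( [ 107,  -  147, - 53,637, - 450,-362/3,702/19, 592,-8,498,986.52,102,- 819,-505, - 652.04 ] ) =[-819, - 652.04, - 505,-450 ,  -  147,-362/3, - 53, -8,702/19,102,107,498,592,637,986.52 ] 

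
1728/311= 5 + 173/311  =  5.56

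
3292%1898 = 1394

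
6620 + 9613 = 16233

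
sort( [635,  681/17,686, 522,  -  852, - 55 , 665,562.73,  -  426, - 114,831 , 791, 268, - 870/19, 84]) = [ - 852, - 426 ,  -  114,-55, - 870/19,  681/17, 84 , 268 , 522 , 562.73, 635,665, 686, 791,831 ] 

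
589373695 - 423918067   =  165455628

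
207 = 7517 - 7310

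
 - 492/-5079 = 164/1693 = 0.10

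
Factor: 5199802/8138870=2599901/4069435 = 5^( - 1)*  149^1*311^( - 1)*2617^( - 1) * 17449^1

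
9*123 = 1107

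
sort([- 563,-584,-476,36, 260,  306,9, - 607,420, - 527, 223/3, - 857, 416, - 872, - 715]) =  [ - 872,-857,  -  715, - 607 ,-584, - 563, - 527, - 476,9,36,  223/3, 260, 306,416,420]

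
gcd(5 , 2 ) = 1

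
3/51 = 1/17 =0.06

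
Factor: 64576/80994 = 2^5*3^( - 1)*1009^1*13499^(-1) = 32288/40497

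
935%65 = 25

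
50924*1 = 50924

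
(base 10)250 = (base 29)8i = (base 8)372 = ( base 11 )208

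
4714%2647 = 2067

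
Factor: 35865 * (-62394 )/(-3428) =2^( - 1)*3^3*5^1*797^1*857^ ( - 1) * 10399^1 = 1118880405/1714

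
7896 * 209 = 1650264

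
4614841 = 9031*511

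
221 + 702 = 923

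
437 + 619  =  1056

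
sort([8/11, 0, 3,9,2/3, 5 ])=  [0,  2/3,8/11, 3,  5,9]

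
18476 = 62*298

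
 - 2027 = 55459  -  57486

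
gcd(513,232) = 1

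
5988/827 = 7  +  199/827= 7.24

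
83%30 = 23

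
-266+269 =3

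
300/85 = 3 + 9/17 =3.53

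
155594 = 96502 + 59092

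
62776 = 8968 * 7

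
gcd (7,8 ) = 1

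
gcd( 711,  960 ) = 3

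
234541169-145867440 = 88673729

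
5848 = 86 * 68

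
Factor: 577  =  577^1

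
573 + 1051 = 1624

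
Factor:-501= - 3^1 *167^1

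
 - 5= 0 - 5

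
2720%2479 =241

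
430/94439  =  430/94439 = 0.00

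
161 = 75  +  86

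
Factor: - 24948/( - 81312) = 27/88 = 2^( - 3)*3^3*11^( - 1)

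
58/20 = 2 + 9/10 = 2.90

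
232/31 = 7+15/31 = 7.48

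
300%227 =73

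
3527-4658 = - 1131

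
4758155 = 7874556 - 3116401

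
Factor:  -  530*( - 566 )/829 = 299980/829= 2^2*5^1 * 53^1*283^1* 829^ ( - 1)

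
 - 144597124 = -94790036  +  -49807088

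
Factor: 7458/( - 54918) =-3^( - 4 ) * 11^1 = - 11/81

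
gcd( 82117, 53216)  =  1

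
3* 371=1113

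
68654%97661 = 68654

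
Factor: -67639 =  - 11^2  *  13^1*43^1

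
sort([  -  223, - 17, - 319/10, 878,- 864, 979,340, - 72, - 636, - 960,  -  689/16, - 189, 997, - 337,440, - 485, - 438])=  [ - 960, - 864, - 636, - 485,- 438, - 337,  -  223, - 189, - 72, - 689/16,-319/10,-17 , 340,440,878,979 , 997] 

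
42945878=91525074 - 48579196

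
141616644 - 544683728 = -403067084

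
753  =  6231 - 5478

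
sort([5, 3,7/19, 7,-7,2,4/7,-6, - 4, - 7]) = [ - 7,  -  7,-6,-4, 7/19,4/7,2 , 3, 5,7 ] 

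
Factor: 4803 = 3^1*1601^1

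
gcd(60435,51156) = 9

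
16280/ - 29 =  - 562 + 18/29=- 561.38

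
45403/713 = 45403/713 = 63.68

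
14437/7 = 14437/7 = 2062.43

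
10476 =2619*4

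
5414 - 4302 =1112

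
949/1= 949 = 949.00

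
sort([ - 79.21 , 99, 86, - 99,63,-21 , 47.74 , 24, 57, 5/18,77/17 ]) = [ - 99,-79.21, - 21, 5/18, 77/17,24, 47.74, 57, 63 , 86, 99 ]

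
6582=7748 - 1166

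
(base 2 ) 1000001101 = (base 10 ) 525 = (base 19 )18c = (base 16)20D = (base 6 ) 2233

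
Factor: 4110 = 2^1 *3^1 * 5^1*137^1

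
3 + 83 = 86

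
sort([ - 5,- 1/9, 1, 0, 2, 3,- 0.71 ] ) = [ - 5, - 0.71,- 1/9 , 0, 1,2, 3]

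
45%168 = 45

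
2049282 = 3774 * 543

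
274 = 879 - 605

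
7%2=1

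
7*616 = 4312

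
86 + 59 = 145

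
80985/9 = 8998 + 1/3  =  8998.33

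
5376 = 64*84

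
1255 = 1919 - 664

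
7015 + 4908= 11923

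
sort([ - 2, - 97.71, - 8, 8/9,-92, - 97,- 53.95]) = [-97.71, - 97,-92, - 53.95,-8 ,-2, 8/9] 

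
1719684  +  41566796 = 43286480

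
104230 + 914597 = 1018827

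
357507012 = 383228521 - 25721509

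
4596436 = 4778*962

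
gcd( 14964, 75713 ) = 1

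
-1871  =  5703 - 7574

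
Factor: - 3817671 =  -3^1*11^2*13^1*809^1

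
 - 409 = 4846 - 5255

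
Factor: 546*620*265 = 2^3*3^1*5^2* 7^1 * 13^1*31^1*53^1 =89707800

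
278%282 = 278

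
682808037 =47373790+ 635434247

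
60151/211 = 60151/211=285.08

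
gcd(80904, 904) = 8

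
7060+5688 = 12748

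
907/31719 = 907/31719 = 0.03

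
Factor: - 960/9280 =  - 3/29=- 3^1*29^(- 1)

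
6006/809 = 7 + 343/809 = 7.42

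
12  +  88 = 100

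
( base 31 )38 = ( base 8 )145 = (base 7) 203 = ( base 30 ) 3b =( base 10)101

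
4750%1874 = 1002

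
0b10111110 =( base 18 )AA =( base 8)276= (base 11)163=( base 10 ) 190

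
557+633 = 1190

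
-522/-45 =11 + 3/5 = 11.60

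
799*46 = 36754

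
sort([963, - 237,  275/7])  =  [ - 237,275/7, 963]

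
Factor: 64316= 2^2*7^1*2297^1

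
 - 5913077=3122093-9035170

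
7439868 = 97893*76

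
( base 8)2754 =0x5ec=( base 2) 10111101100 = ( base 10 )1516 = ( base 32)1FC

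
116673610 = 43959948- -72713662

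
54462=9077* 6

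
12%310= 12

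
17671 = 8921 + 8750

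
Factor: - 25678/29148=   -2^( - 1)*3^( - 1)*7^ ( - 1)*37^1 = -37/42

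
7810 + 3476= 11286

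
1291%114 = 37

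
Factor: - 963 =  - 3^2*107^1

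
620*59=36580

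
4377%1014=321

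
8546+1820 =10366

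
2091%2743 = 2091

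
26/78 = 1/3 = 0.33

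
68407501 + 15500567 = 83908068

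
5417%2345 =727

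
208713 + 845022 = 1053735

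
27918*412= 11502216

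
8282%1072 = 778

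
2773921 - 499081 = 2274840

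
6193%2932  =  329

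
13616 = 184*74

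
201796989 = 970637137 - 768840148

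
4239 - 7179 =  - 2940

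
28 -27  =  1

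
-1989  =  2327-4316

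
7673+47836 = 55509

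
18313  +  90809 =109122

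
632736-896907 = -264171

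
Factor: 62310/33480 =2^ (-2 )*3^( - 2 )*67^1=67/36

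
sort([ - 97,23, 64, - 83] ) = [ - 97,  -  83, 23,  64 ]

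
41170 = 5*8234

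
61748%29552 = 2644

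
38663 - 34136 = 4527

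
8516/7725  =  1 + 791/7725 =1.10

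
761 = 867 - 106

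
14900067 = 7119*2093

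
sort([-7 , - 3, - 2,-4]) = [ -7,-4,-3, - 2] 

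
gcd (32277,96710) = 1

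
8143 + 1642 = 9785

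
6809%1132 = 17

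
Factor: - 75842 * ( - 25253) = 2^1 * 13^1 *2917^1*25253^1 = 1915238026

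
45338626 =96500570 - 51161944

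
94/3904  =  47/1952 = 0.02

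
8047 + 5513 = 13560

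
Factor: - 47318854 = - 2^1 * 11^1*17^1*19^1*6659^1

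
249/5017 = 249/5017 = 0.05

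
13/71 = 13/71=0.18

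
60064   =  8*7508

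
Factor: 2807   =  7^1*401^1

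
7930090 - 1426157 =6503933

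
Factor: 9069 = 3^1*3023^1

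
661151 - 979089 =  - 317938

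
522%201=120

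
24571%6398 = 5377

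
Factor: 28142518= 2^1*14071259^1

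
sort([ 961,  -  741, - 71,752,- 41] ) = [ - 741, - 71,- 41, 752, 961 ] 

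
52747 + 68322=121069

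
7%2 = 1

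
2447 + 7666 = 10113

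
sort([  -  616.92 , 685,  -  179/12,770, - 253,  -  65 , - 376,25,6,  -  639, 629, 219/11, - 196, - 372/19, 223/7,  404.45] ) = [ - 639, - 616.92,-376,- 253,-196,-65, -372/19, - 179/12, 6, 219/11,25, 223/7, 404.45, 629  ,  685 , 770 ] 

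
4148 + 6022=10170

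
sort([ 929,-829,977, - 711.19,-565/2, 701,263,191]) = [ - 829, - 711.19,-565/2, 191, 263,701, 929, 977] 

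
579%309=270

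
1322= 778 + 544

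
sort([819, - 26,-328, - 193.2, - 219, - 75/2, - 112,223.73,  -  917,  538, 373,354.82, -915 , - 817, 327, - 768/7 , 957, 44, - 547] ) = [ - 917, - 915,- 817, - 547, - 328, - 219,  -  193.2, -112, - 768/7, - 75/2, - 26, 44, 223.73,327, 354.82, 373,538, 819, 957]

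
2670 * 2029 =5417430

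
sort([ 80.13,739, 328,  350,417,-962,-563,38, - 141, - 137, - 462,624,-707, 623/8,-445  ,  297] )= [ - 962, - 707 , - 563, -462, - 445, - 141, - 137,38,623/8,  80.13, 297, 328,350, 417,624, 739 ]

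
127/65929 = 127/65929  =  0.00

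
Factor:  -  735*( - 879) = 646065  =  3^2*5^1*7^2*293^1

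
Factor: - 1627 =  -  1627^1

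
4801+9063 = 13864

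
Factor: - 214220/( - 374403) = 2^2*3^( - 1) * 5^1 * 37^( - 1) * 3373^(-1)*10711^1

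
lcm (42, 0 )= 0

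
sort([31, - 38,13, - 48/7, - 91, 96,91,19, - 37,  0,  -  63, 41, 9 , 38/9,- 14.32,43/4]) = [ - 91  , - 63, - 38 , - 37, - 14.32, - 48/7,0 , 38/9,  9, 43/4, 13, 19, 31,41,  91,96]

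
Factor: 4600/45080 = 5/49 = 5^1*7^( - 2)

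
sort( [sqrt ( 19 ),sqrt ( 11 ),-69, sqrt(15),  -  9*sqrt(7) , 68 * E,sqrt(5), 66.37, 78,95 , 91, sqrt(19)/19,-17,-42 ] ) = [-69,-42,-9 * sqrt(7),-17,sqrt(19 )/19,sqrt(5 ), sqrt( 11 ) , sqrt(15 ),  sqrt(19 ), 66.37,78, 91, 95,68*E ] 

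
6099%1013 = 21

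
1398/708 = 1 + 115/118=1.97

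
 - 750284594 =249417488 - 999702082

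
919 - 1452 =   -  533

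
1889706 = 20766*91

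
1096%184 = 176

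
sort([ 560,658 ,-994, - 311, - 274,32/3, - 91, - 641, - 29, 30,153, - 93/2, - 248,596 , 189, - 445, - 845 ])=[ - 994, - 845, - 641, - 445, - 311,  -  274, - 248, - 91 , - 93/2, - 29,  32/3, 30 , 153 , 189,  560,596, 658 ]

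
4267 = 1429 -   -  2838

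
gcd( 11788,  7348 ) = 4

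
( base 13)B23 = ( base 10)1888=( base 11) 1467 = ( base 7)5335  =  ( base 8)3540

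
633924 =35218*18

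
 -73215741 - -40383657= - 32832084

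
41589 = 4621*9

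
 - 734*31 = - 22754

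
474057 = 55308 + 418749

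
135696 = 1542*88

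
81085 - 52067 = 29018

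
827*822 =679794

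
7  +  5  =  12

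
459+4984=5443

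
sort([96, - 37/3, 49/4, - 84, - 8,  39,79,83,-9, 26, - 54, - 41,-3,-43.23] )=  [ - 84, - 54, - 43.23, - 41, - 37/3,-9, - 8 ,- 3, 49/4, 26, 39, 79, 83, 96]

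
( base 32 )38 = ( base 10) 104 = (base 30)3e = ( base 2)1101000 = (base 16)68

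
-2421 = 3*( - 807)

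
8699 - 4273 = 4426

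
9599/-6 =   -  9599/6 = - 1599.83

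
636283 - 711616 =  - 75333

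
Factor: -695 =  - 5^1 *139^1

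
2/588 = 1/294 = 0.00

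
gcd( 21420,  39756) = 12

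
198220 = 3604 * 55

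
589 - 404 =185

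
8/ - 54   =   - 4/27 =- 0.15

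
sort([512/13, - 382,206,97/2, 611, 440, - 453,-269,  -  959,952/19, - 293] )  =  [ - 959, - 453,  -  382, - 293,  -  269, 512/13, 97/2, 952/19,206, 440,  611 ]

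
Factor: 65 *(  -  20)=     -  1300 = - 2^2*5^2*13^1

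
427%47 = 4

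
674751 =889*759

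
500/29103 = 500/29103 = 0.02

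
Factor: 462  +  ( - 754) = -292 = - 2^2 * 73^1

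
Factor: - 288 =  - 2^5*3^2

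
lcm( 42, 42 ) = 42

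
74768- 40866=33902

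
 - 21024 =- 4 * 5256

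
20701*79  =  1635379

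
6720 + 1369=8089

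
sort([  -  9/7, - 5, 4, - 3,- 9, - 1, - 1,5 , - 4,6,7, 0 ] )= [ - 9, - 5, - 4, - 3, - 9/7, -1, - 1, 0,4, 5, 6,7]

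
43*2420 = 104060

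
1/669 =1/669 = 0.00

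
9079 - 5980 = 3099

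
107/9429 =107/9429=0.01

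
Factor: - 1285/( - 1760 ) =2^(-5) * 11^( - 1)*257^1 =257/352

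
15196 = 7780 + 7416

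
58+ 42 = 100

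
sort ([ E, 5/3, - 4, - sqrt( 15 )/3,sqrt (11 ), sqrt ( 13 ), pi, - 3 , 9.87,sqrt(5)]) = [ - 4, - 3, - sqrt(15) /3,5/3, sqrt( 5 ),E, pi,  sqrt(11 ),sqrt( 13), 9.87]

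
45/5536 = 45/5536 = 0.01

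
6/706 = 3/353 = 0.01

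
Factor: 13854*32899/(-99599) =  - 2^1* 3^1*137^( - 1) *167^1*197^1*727^( - 1)*2309^1=-455782746/99599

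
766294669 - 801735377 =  - 35440708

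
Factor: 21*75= 1575 = 3^2 * 5^2*7^1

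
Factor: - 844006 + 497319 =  -346687  =  - 11^1*31517^1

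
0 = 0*675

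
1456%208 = 0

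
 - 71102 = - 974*73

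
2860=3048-188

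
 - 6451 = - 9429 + 2978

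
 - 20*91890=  - 1837800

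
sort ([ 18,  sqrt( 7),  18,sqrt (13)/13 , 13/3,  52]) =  [sqrt ( 13)/13, sqrt(7),13/3, 18 , 18,52]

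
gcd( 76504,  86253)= 1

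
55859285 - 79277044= - 23417759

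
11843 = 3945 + 7898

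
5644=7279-1635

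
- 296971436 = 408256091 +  - 705227527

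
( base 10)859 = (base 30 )SJ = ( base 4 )31123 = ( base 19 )274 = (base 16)35B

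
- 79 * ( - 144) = 11376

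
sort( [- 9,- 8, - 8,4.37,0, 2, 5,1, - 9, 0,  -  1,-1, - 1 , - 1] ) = [  -  9, - 9,-8, - 8, - 1, - 1,-1, - 1,0,0,1,2 , 4.37,5]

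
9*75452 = 679068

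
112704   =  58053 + 54651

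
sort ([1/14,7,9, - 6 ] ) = [- 6, 1/14,7, 9]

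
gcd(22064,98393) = 1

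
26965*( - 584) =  - 15747560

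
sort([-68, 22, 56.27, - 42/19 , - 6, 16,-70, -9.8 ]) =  [ - 70,  -  68,- 9.8,  -  6, - 42/19 , 16 , 22,56.27] 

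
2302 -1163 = 1139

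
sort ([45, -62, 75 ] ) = [ - 62, 45, 75]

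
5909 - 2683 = 3226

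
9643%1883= 228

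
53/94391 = 53/94391  =  0.00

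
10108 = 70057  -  59949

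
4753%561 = 265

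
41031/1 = 41031  =  41031.00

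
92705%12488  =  5289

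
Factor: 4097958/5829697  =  39786/56599 = 2^1*3^1*19^1* 349^1*56599^( - 1 )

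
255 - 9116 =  -8861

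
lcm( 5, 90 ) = 90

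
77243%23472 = 6827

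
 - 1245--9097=7852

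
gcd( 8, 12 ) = 4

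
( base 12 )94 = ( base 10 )112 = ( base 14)80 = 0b1110000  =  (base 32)3g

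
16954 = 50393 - 33439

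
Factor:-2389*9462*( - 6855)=2^1*3^2*5^1*19^1*83^1 * 457^1*2389^1 = 154955341890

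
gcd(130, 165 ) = 5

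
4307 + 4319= 8626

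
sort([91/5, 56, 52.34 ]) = [ 91/5, 52.34,56]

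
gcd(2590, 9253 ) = 1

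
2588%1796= 792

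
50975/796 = 50975/796 = 64.04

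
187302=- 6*( - 31217)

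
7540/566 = 3770/283 = 13.32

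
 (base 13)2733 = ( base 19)FAE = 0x15f3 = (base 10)5619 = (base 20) E0J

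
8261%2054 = 45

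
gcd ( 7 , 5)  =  1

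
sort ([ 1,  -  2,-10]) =[ - 10, - 2, 1 ] 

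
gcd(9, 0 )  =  9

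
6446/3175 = 6446/3175 = 2.03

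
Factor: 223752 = 2^3*3^1*9323^1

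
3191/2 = 3191/2  =  1595.50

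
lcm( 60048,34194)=2461968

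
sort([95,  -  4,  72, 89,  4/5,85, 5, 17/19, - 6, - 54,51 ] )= [ - 54, - 6,  -  4,4/5,  17/19, 5, 51,  72, 85,  89,95 ]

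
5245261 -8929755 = - 3684494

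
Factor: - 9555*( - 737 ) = 3^1*5^1*7^2* 11^1 *13^1*67^1= 7042035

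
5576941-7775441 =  - 2198500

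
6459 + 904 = 7363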